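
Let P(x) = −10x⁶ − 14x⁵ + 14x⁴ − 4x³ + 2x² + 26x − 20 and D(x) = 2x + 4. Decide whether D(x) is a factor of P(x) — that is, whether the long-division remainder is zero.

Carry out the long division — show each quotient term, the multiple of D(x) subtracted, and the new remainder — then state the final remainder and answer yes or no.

Step 1: lead(−10x⁶ − 14x⁵ + 14x⁴ − 4x³ + 2x² + 26x − 20) ÷ lead(D) = −10x⁶ ÷ 2x = −5x⁵. Subtract (−5x⁵)·D = −10x⁶ − 20x⁵. Remainder: 6x⁵ + 14x⁴ − 4x³ + 2x² + 26x − 20.
Step 2: lead(6x⁵ + 14x⁴ − 4x³ + 2x² + 26x − 20) ÷ lead(D) = 6x⁵ ÷ 2x = 3x⁴. Subtract (3x⁴)·D = 6x⁵ + 12x⁴. Remainder: 2x⁴ − 4x³ + 2x² + 26x − 20.
Step 3: lead(2x⁴ − 4x³ + 2x² + 26x − 20) ÷ lead(D) = 2x⁴ ÷ 2x = x³. Subtract (x³)·D = 2x⁴ + 4x³. Remainder: −8x³ + 2x² + 26x − 20.
Step 4: lead(−8x³ + 2x² + 26x − 20) ÷ lead(D) = −8x³ ÷ 2x = −4x². Subtract (−4x²)·D = −8x³ − 16x². Remainder: 18x² + 26x − 20.
Step 5: lead(18x² + 26x − 20) ÷ lead(D) = 18x² ÷ 2x = 9x. Subtract (9x)·D = 18x² + 36x. Remainder: −10x − 20.
Step 6: lead(−10x − 20) ÷ lead(D) = −10x ÷ 2x = −5. Subtract (−5)·D = −10x − 20. Remainder: 0.

R(x) = 0, so D(x) is a factor of P(x). yes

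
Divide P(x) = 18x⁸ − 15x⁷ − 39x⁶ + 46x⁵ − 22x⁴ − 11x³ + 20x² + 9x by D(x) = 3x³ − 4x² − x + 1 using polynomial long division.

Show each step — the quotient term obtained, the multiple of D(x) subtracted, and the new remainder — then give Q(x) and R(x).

Step 1: lead(18x⁸ − 15x⁷ − 39x⁶ + 46x⁵ − 22x⁴ − 11x³ + 20x² + 9x) ÷ lead(D) = 18x⁸ ÷ 3x³ = 6x⁵. Subtract (6x⁵)·D = 18x⁸ − 24x⁷ − 6x⁶ + 6x⁵. Remainder: 9x⁷ − 33x⁶ + 40x⁵ − 22x⁴ − 11x³ + 20x² + 9x.
Step 2: lead(9x⁷ − 33x⁶ + 40x⁵ − 22x⁴ − 11x³ + 20x² + 9x) ÷ lead(D) = 9x⁷ ÷ 3x³ = 3x⁴. Subtract (3x⁴)·D = 9x⁷ − 12x⁶ − 3x⁵ + 3x⁴. Remainder: −21x⁶ + 43x⁵ − 25x⁴ − 11x³ + 20x² + 9x.
Step 3: lead(−21x⁶ + 43x⁵ − 25x⁴ − 11x³ + 20x² + 9x) ÷ lead(D) = −21x⁶ ÷ 3x³ = −7x³. Subtract (−7x³)·D = −21x⁶ + 28x⁵ + 7x⁴ − 7x³. Remainder: 15x⁵ − 32x⁴ − 4x³ + 20x² + 9x.
Step 4: lead(15x⁵ − 32x⁴ − 4x³ + 20x² + 9x) ÷ lead(D) = 15x⁵ ÷ 3x³ = 5x². Subtract (5x²)·D = 15x⁵ − 20x⁴ − 5x³ + 5x². Remainder: −12x⁴ + x³ + 15x² + 9x.
Step 5: lead(−12x⁴ + x³ + 15x² + 9x) ÷ lead(D) = −12x⁴ ÷ 3x³ = −4x. Subtract (−4x)·D = −12x⁴ + 16x³ + 4x² − 4x. Remainder: −15x³ + 11x² + 13x.
Step 6: lead(−15x³ + 11x² + 13x) ÷ lead(D) = −15x³ ÷ 3x³ = −5. Subtract (−5)·D = −15x³ + 20x² + 5x − 5. Remainder: −9x² + 8x + 5.

Q(x) = 6x⁵ + 3x⁴ − 7x³ + 5x² − 4x − 5; R(x) = −9x² + 8x + 5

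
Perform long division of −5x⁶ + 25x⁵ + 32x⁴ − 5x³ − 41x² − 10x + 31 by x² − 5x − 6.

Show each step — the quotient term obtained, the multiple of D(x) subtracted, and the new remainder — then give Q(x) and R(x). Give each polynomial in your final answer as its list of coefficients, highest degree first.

Q = [-5, 0, 2, 5, -4]; R = [7]

Step 1: lead(−5x⁶ + 25x⁵ + 32x⁴ − 5x³ − 41x² − 10x + 31) ÷ lead(D) = −5x⁶ ÷ x² = −5x⁴. Subtract (−5x⁴)·D = −5x⁶ + 25x⁵ + 30x⁴. Remainder: 2x⁴ − 5x³ − 41x² − 10x + 31.
Step 2: lead(2x⁴ − 5x³ − 41x² − 10x + 31) ÷ lead(D) = 2x⁴ ÷ x² = 2x². Subtract (2x²)·D = 2x⁴ − 10x³ − 12x². Remainder: 5x³ − 29x² − 10x + 31.
Step 3: lead(5x³ − 29x² − 10x + 31) ÷ lead(D) = 5x³ ÷ x² = 5x. Subtract (5x)·D = 5x³ − 25x² − 30x. Remainder: −4x² + 20x + 31.
Step 4: lead(−4x² + 20x + 31) ÷ lead(D) = −4x² ÷ x² = −4. Subtract (−4)·D = −4x² + 20x + 24. Remainder: 7.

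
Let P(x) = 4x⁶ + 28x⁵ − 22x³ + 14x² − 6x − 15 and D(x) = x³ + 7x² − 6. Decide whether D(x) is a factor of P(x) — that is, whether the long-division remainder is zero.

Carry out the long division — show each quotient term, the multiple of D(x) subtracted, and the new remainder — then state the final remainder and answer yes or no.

Step 1: lead(4x⁶ + 28x⁵ − 22x³ + 14x² − 6x − 15) ÷ lead(D) = 4x⁶ ÷ x³ = 4x³. Subtract (4x³)·D = 4x⁶ + 28x⁵ − 24x³. Remainder: 2x³ + 14x² − 6x − 15.
Step 2: lead(2x³ + 14x² − 6x − 15) ÷ lead(D) = 2x³ ÷ x³ = 2. Subtract (2)·D = 2x³ + 14x² − 12. Remainder: −6x − 3.

R(x) = −6x − 3, so D(x) is not a factor of P(x). no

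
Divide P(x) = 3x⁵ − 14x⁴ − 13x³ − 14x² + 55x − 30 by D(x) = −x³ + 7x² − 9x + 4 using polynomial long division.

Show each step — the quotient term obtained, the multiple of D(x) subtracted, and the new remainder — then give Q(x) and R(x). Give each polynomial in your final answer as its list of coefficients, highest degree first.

Step 1: lead(3x⁵ − 14x⁴ − 13x³ − 14x² + 55x − 30) ÷ lead(D) = 3x⁵ ÷ −x³ = −3x². Subtract (−3x²)·D = 3x⁵ − 21x⁴ + 27x³ − 12x². Remainder: 7x⁴ − 40x³ − 2x² + 55x − 30.
Step 2: lead(7x⁴ − 40x³ − 2x² + 55x − 30) ÷ lead(D) = 7x⁴ ÷ −x³ = −7x. Subtract (−7x)·D = 7x⁴ − 49x³ + 63x² − 28x. Remainder: 9x³ − 65x² + 83x − 30.
Step 3: lead(9x³ − 65x² + 83x − 30) ÷ lead(D) = 9x³ ÷ −x³ = −9. Subtract (−9)·D = 9x³ − 63x² + 81x − 36. Remainder: −2x² + 2x + 6.

Q = [-3, -7, -9]; R = [-2, 2, 6]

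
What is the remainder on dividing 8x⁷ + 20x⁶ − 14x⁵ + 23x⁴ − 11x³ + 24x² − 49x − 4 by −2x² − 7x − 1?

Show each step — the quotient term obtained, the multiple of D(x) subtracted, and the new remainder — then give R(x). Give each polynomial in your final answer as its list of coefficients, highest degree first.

R = [-6, 3]

Step 1: lead(8x⁷ + 20x⁶ − 14x⁵ + 23x⁴ − 11x³ + 24x² − 49x − 4) ÷ lead(D) = 8x⁷ ÷ −2x² = −4x⁵. Subtract (−4x⁵)·D = 8x⁷ + 28x⁶ + 4x⁵. Remainder: −8x⁶ − 18x⁵ + 23x⁴ − 11x³ + 24x² − 49x − 4.
Step 2: lead(−8x⁶ − 18x⁵ + 23x⁴ − 11x³ + 24x² − 49x − 4) ÷ lead(D) = −8x⁶ ÷ −2x² = 4x⁴. Subtract (4x⁴)·D = −8x⁶ − 28x⁵ − 4x⁴. Remainder: 10x⁵ + 27x⁴ − 11x³ + 24x² − 49x − 4.
Step 3: lead(10x⁵ + 27x⁴ − 11x³ + 24x² − 49x − 4) ÷ lead(D) = 10x⁵ ÷ −2x² = −5x³. Subtract (−5x³)·D = 10x⁵ + 35x⁴ + 5x³. Remainder: −8x⁴ − 16x³ + 24x² − 49x − 4.
Step 4: lead(−8x⁴ − 16x³ + 24x² − 49x − 4) ÷ lead(D) = −8x⁴ ÷ −2x² = 4x². Subtract (4x²)·D = −8x⁴ − 28x³ − 4x². Remainder: 12x³ + 28x² − 49x − 4.
Step 5: lead(12x³ + 28x² − 49x − 4) ÷ lead(D) = 12x³ ÷ −2x² = −6x. Subtract (−6x)·D = 12x³ + 42x² + 6x. Remainder: −14x² − 55x − 4.
Step 6: lead(−14x² − 55x − 4) ÷ lead(D) = −14x² ÷ −2x² = 7. Subtract (7)·D = −14x² − 49x − 7. Remainder: −6x + 3.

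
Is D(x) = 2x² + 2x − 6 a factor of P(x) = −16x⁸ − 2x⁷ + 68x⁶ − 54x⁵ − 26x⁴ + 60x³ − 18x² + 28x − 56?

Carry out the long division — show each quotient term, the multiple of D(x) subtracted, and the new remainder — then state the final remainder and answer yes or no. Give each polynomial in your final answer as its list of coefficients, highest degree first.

R = [-8], so D(x) is not a factor of P(x). no

Step 1: lead(−16x⁸ − 2x⁷ + 68x⁶ − 54x⁵ − 26x⁴ + 60x³ − 18x² + 28x − 56) ÷ lead(D) = −16x⁸ ÷ 2x² = −8x⁶. Subtract (−8x⁶)·D = −16x⁸ − 16x⁷ + 48x⁶. Remainder: 14x⁷ + 20x⁶ − 54x⁵ − 26x⁴ + 60x³ − 18x² + 28x − 56.
Step 2: lead(14x⁷ + 20x⁶ − 54x⁵ − 26x⁴ + 60x³ − 18x² + 28x − 56) ÷ lead(D) = 14x⁷ ÷ 2x² = 7x⁵. Subtract (7x⁵)·D = 14x⁷ + 14x⁶ − 42x⁵. Remainder: 6x⁶ − 12x⁵ − 26x⁴ + 60x³ − 18x² + 28x − 56.
Step 3: lead(6x⁶ − 12x⁵ − 26x⁴ + 60x³ − 18x² + 28x − 56) ÷ lead(D) = 6x⁶ ÷ 2x² = 3x⁴. Subtract (3x⁴)·D = 6x⁶ + 6x⁵ − 18x⁴. Remainder: −18x⁵ − 8x⁴ + 60x³ − 18x² + 28x − 56.
Step 4: lead(−18x⁵ − 8x⁴ + 60x³ − 18x² + 28x − 56) ÷ lead(D) = −18x⁵ ÷ 2x² = −9x³. Subtract (−9x³)·D = −18x⁵ − 18x⁴ + 54x³. Remainder: 10x⁴ + 6x³ − 18x² + 28x − 56.
Step 5: lead(10x⁴ + 6x³ − 18x² + 28x − 56) ÷ lead(D) = 10x⁴ ÷ 2x² = 5x². Subtract (5x²)·D = 10x⁴ + 10x³ − 30x². Remainder: −4x³ + 12x² + 28x − 56.
Step 6: lead(−4x³ + 12x² + 28x − 56) ÷ lead(D) = −4x³ ÷ 2x² = −2x. Subtract (−2x)·D = −4x³ − 4x² + 12x. Remainder: 16x² + 16x − 56.
Step 7: lead(16x² + 16x − 56) ÷ lead(D) = 16x² ÷ 2x² = 8. Subtract (8)·D = 16x² + 16x − 48. Remainder: −8.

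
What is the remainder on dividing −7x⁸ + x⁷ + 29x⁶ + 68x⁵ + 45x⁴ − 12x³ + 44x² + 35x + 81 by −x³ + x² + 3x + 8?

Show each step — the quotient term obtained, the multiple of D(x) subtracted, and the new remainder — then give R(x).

Step 1: lead(−7x⁸ + x⁷ + 29x⁶ + 68x⁵ + 45x⁴ − 12x³ + 44x² + 35x + 81) ÷ lead(D) = −7x⁸ ÷ −x³ = 7x⁵. Subtract (7x⁵)·D = −7x⁸ + 7x⁷ + 21x⁶ + 56x⁵. Remainder: −6x⁷ + 8x⁶ + 12x⁵ + 45x⁴ − 12x³ + 44x² + 35x + 81.
Step 2: lead(−6x⁷ + 8x⁶ + 12x⁵ + 45x⁴ − 12x³ + 44x² + 35x + 81) ÷ lead(D) = −6x⁷ ÷ −x³ = 6x⁴. Subtract (6x⁴)·D = −6x⁷ + 6x⁶ + 18x⁵ + 48x⁴. Remainder: 2x⁶ − 6x⁵ − 3x⁴ − 12x³ + 44x² + 35x + 81.
Step 3: lead(2x⁶ − 6x⁵ − 3x⁴ − 12x³ + 44x² + 35x + 81) ÷ lead(D) = 2x⁶ ÷ −x³ = −2x³. Subtract (−2x³)·D = 2x⁶ − 2x⁵ − 6x⁴ − 16x³. Remainder: −4x⁵ + 3x⁴ + 4x³ + 44x² + 35x + 81.
Step 4: lead(−4x⁵ + 3x⁴ + 4x³ + 44x² + 35x + 81) ÷ lead(D) = −4x⁵ ÷ −x³ = 4x². Subtract (4x²)·D = −4x⁵ + 4x⁴ + 12x³ + 32x². Remainder: −x⁴ − 8x³ + 12x² + 35x + 81.
Step 5: lead(−x⁴ − 8x³ + 12x² + 35x + 81) ÷ lead(D) = −x⁴ ÷ −x³ = x. Subtract (x)·D = −x⁴ + x³ + 3x² + 8x. Remainder: −9x³ + 9x² + 27x + 81.
Step 6: lead(−9x³ + 9x² + 27x + 81) ÷ lead(D) = −9x³ ÷ −x³ = 9. Subtract (9)·D = −9x³ + 9x² + 27x + 72. Remainder: 9.

R(x) = 9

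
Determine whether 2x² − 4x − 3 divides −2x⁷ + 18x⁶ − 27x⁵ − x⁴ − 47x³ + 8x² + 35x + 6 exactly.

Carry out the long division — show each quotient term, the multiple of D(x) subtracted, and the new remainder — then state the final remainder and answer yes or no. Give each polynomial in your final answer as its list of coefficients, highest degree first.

Step 1: lead(−2x⁷ + 18x⁶ − 27x⁵ − x⁴ − 47x³ + 8x² + 35x + 6) ÷ lead(D) = −2x⁷ ÷ 2x² = −x⁵. Subtract (−x⁵)·D = −2x⁷ + 4x⁶ + 3x⁵. Remainder: 14x⁶ − 30x⁵ − x⁴ − 47x³ + 8x² + 35x + 6.
Step 2: lead(14x⁶ − 30x⁵ − x⁴ − 47x³ + 8x² + 35x + 6) ÷ lead(D) = 14x⁶ ÷ 2x² = 7x⁴. Subtract (7x⁴)·D = 14x⁶ − 28x⁵ − 21x⁴. Remainder: −2x⁵ + 20x⁴ − 47x³ + 8x² + 35x + 6.
Step 3: lead(−2x⁵ + 20x⁴ − 47x³ + 8x² + 35x + 6) ÷ lead(D) = −2x⁵ ÷ 2x² = −x³. Subtract (−x³)·D = −2x⁵ + 4x⁴ + 3x³. Remainder: 16x⁴ − 50x³ + 8x² + 35x + 6.
Step 4: lead(16x⁴ − 50x³ + 8x² + 35x + 6) ÷ lead(D) = 16x⁴ ÷ 2x² = 8x². Subtract (8x²)·D = 16x⁴ − 32x³ − 24x². Remainder: −18x³ + 32x² + 35x + 6.
Step 5: lead(−18x³ + 32x² + 35x + 6) ÷ lead(D) = −18x³ ÷ 2x² = −9x. Subtract (−9x)·D = −18x³ + 36x² + 27x. Remainder: −4x² + 8x + 6.
Step 6: lead(−4x² + 8x + 6) ÷ lead(D) = −4x² ÷ 2x² = −2. Subtract (−2)·D = −4x² + 8x + 6. Remainder: 0.

R = [0], so D(x) is a factor of P(x). yes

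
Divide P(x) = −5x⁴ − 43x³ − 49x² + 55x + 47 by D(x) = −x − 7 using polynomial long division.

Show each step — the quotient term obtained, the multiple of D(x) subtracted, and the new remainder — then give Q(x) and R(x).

Q(x) = 5x³ + 8x² − 7x − 6; R(x) = 5

Step 1: lead(−5x⁴ − 43x³ − 49x² + 55x + 47) ÷ lead(D) = −5x⁴ ÷ −x = 5x³. Subtract (5x³)·D = −5x⁴ − 35x³. Remainder: −8x³ − 49x² + 55x + 47.
Step 2: lead(−8x³ − 49x² + 55x + 47) ÷ lead(D) = −8x³ ÷ −x = 8x². Subtract (8x²)·D = −8x³ − 56x². Remainder: 7x² + 55x + 47.
Step 3: lead(7x² + 55x + 47) ÷ lead(D) = 7x² ÷ −x = −7x. Subtract (−7x)·D = 7x² + 49x. Remainder: 6x + 47.
Step 4: lead(6x + 47) ÷ lead(D) = 6x ÷ −x = −6. Subtract (−6)·D = 6x + 42. Remainder: 5.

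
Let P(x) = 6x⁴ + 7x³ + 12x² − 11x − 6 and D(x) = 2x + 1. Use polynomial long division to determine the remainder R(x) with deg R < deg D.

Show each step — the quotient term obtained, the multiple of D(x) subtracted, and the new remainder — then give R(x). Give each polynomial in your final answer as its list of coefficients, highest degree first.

R = [2]

Step 1: lead(6x⁴ + 7x³ + 12x² − 11x − 6) ÷ lead(D) = 6x⁴ ÷ 2x = 3x³. Subtract (3x³)·D = 6x⁴ + 3x³. Remainder: 4x³ + 12x² − 11x − 6.
Step 2: lead(4x³ + 12x² − 11x − 6) ÷ lead(D) = 4x³ ÷ 2x = 2x². Subtract (2x²)·D = 4x³ + 2x². Remainder: 10x² − 11x − 6.
Step 3: lead(10x² − 11x − 6) ÷ lead(D) = 10x² ÷ 2x = 5x. Subtract (5x)·D = 10x² + 5x. Remainder: −16x − 6.
Step 4: lead(−16x − 6) ÷ lead(D) = −16x ÷ 2x = −8. Subtract (−8)·D = −16x − 8. Remainder: 2.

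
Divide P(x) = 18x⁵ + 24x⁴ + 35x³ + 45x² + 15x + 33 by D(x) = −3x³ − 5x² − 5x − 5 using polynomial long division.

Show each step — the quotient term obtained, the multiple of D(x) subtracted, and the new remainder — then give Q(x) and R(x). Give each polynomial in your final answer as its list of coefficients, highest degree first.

Step 1: lead(18x⁵ + 24x⁴ + 35x³ + 45x² + 15x + 33) ÷ lead(D) = 18x⁵ ÷ −3x³ = −6x². Subtract (−6x²)·D = 18x⁵ + 30x⁴ + 30x³ + 30x². Remainder: −6x⁴ + 5x³ + 15x² + 15x + 33.
Step 2: lead(−6x⁴ + 5x³ + 15x² + 15x + 33) ÷ lead(D) = −6x⁴ ÷ −3x³ = 2x. Subtract (2x)·D = −6x⁴ − 10x³ − 10x² − 10x. Remainder: 15x³ + 25x² + 25x + 33.
Step 3: lead(15x³ + 25x² + 25x + 33) ÷ lead(D) = 15x³ ÷ −3x³ = −5. Subtract (−5)·D = 15x³ + 25x² + 25x + 25. Remainder: 8.

Q = [-6, 2, -5]; R = [8]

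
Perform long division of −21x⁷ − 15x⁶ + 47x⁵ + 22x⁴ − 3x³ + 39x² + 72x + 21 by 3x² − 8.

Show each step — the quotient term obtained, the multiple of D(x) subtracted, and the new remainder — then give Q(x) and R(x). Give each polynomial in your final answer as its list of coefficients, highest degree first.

Step 1: lead(−21x⁷ − 15x⁶ + 47x⁵ + 22x⁴ − 3x³ + 39x² + 72x + 21) ÷ lead(D) = −21x⁷ ÷ 3x² = −7x⁵. Subtract (−7x⁵)·D = −21x⁷ + 56x⁵. Remainder: −15x⁶ − 9x⁵ + 22x⁴ − 3x³ + 39x² + 72x + 21.
Step 2: lead(−15x⁶ − 9x⁵ + 22x⁴ − 3x³ + 39x² + 72x + 21) ÷ lead(D) = −15x⁶ ÷ 3x² = −5x⁴. Subtract (−5x⁴)·D = −15x⁶ + 40x⁴. Remainder: −9x⁵ − 18x⁴ − 3x³ + 39x² + 72x + 21.
Step 3: lead(−9x⁵ − 18x⁴ − 3x³ + 39x² + 72x + 21) ÷ lead(D) = −9x⁵ ÷ 3x² = −3x³. Subtract (−3x³)·D = −9x⁵ + 24x³. Remainder: −18x⁴ − 27x³ + 39x² + 72x + 21.
Step 4: lead(−18x⁴ − 27x³ + 39x² + 72x + 21) ÷ lead(D) = −18x⁴ ÷ 3x² = −6x². Subtract (−6x²)·D = −18x⁴ + 48x². Remainder: −27x³ − 9x² + 72x + 21.
Step 5: lead(−27x³ − 9x² + 72x + 21) ÷ lead(D) = −27x³ ÷ 3x² = −9x. Subtract (−9x)·D = −27x³ + 72x. Remainder: −9x² + 21.
Step 6: lead(−9x² + 21) ÷ lead(D) = −9x² ÷ 3x² = −3. Subtract (−3)·D = −9x² + 24. Remainder: −3.

Q = [-7, -5, -3, -6, -9, -3]; R = [-3]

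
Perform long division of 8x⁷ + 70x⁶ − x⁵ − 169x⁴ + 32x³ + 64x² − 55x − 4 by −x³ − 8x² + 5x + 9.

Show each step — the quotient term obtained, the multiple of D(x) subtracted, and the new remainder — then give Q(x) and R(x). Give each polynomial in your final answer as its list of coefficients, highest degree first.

Step 1: lead(8x⁷ + 70x⁶ − x⁵ − 169x⁴ + 32x³ + 64x² − 55x − 4) ÷ lead(D) = 8x⁷ ÷ −x³ = −8x⁴. Subtract (−8x⁴)·D = 8x⁷ + 64x⁶ − 40x⁵ − 72x⁴. Remainder: 6x⁶ + 39x⁵ − 97x⁴ + 32x³ + 64x² − 55x − 4.
Step 2: lead(6x⁶ + 39x⁵ − 97x⁴ + 32x³ + 64x² − 55x − 4) ÷ lead(D) = 6x⁶ ÷ −x³ = −6x³. Subtract (−6x³)·D = 6x⁶ + 48x⁵ − 30x⁴ − 54x³. Remainder: −9x⁵ − 67x⁴ + 86x³ + 64x² − 55x − 4.
Step 3: lead(−9x⁵ − 67x⁴ + 86x³ + 64x² − 55x − 4) ÷ lead(D) = −9x⁵ ÷ −x³ = 9x². Subtract (9x²)·D = −9x⁵ − 72x⁴ + 45x³ + 81x². Remainder: 5x⁴ + 41x³ − 17x² − 55x − 4.
Step 4: lead(5x⁴ + 41x³ − 17x² − 55x − 4) ÷ lead(D) = 5x⁴ ÷ −x³ = −5x. Subtract (−5x)·D = 5x⁴ + 40x³ − 25x² − 45x. Remainder: x³ + 8x² − 10x − 4.
Step 5: lead(x³ + 8x² − 10x − 4) ÷ lead(D) = x³ ÷ −x³ = −1. Subtract (−1)·D = x³ + 8x² − 5x − 9. Remainder: −5x + 5.

Q = [-8, -6, 9, -5, -1]; R = [-5, 5]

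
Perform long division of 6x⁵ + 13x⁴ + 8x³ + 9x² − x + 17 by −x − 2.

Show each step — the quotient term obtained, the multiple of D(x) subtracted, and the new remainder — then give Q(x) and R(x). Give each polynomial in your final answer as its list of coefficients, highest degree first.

Q = [-6, -1, -6, 3, -5]; R = [7]

Step 1: lead(6x⁵ + 13x⁴ + 8x³ + 9x² − x + 17) ÷ lead(D) = 6x⁵ ÷ −x = −6x⁴. Subtract (−6x⁴)·D = 6x⁵ + 12x⁴. Remainder: x⁴ + 8x³ + 9x² − x + 17.
Step 2: lead(x⁴ + 8x³ + 9x² − x + 17) ÷ lead(D) = x⁴ ÷ −x = −x³. Subtract (−x³)·D = x⁴ + 2x³. Remainder: 6x³ + 9x² − x + 17.
Step 3: lead(6x³ + 9x² − x + 17) ÷ lead(D) = 6x³ ÷ −x = −6x². Subtract (−6x²)·D = 6x³ + 12x². Remainder: −3x² − x + 17.
Step 4: lead(−3x² − x + 17) ÷ lead(D) = −3x² ÷ −x = 3x. Subtract (3x)·D = −3x² − 6x. Remainder: 5x + 17.
Step 5: lead(5x + 17) ÷ lead(D) = 5x ÷ −x = −5. Subtract (−5)·D = 5x + 10. Remainder: 7.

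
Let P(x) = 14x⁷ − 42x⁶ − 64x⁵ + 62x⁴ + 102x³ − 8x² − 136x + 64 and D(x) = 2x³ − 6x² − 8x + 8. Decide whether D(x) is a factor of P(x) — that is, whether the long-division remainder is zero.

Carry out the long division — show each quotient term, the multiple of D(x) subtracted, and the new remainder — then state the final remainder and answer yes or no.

Step 1: lead(14x⁷ − 42x⁶ − 64x⁵ + 62x⁴ + 102x³ − 8x² − 136x + 64) ÷ lead(D) = 14x⁷ ÷ 2x³ = 7x⁴. Subtract (7x⁴)·D = 14x⁷ − 42x⁶ − 56x⁵ + 56x⁴. Remainder: −8x⁵ + 6x⁴ + 102x³ − 8x² − 136x + 64.
Step 2: lead(−8x⁵ + 6x⁴ + 102x³ − 8x² − 136x + 64) ÷ lead(D) = −8x⁵ ÷ 2x³ = −4x². Subtract (−4x²)·D = −8x⁵ + 24x⁴ + 32x³ − 32x². Remainder: −18x⁴ + 70x³ + 24x² − 136x + 64.
Step 3: lead(−18x⁴ + 70x³ + 24x² − 136x + 64) ÷ lead(D) = −18x⁴ ÷ 2x³ = −9x. Subtract (−9x)·D = −18x⁴ + 54x³ + 72x² − 72x. Remainder: 16x³ − 48x² − 64x + 64.
Step 4: lead(16x³ − 48x² − 64x + 64) ÷ lead(D) = 16x³ ÷ 2x³ = 8. Subtract (8)·D = 16x³ − 48x² − 64x + 64. Remainder: 0.

R(x) = 0, so D(x) is a factor of P(x). yes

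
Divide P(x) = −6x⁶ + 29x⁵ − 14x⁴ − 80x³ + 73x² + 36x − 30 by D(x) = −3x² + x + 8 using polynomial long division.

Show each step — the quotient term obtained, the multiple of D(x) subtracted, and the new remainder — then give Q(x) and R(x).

Q(x) = 2x⁴ − 9x³ + 7x² + 5x − 4; R(x) = 2

Step 1: lead(−6x⁶ + 29x⁵ − 14x⁴ − 80x³ + 73x² + 36x − 30) ÷ lead(D) = −6x⁶ ÷ −3x² = 2x⁴. Subtract (2x⁴)·D = −6x⁶ + 2x⁵ + 16x⁴. Remainder: 27x⁵ − 30x⁴ − 80x³ + 73x² + 36x − 30.
Step 2: lead(27x⁵ − 30x⁴ − 80x³ + 73x² + 36x − 30) ÷ lead(D) = 27x⁵ ÷ −3x² = −9x³. Subtract (−9x³)·D = 27x⁵ − 9x⁴ − 72x³. Remainder: −21x⁴ − 8x³ + 73x² + 36x − 30.
Step 3: lead(−21x⁴ − 8x³ + 73x² + 36x − 30) ÷ lead(D) = −21x⁴ ÷ −3x² = 7x². Subtract (7x²)·D = −21x⁴ + 7x³ + 56x². Remainder: −15x³ + 17x² + 36x − 30.
Step 4: lead(−15x³ + 17x² + 36x − 30) ÷ lead(D) = −15x³ ÷ −3x² = 5x. Subtract (5x)·D = −15x³ + 5x² + 40x. Remainder: 12x² − 4x − 30.
Step 5: lead(12x² − 4x − 30) ÷ lead(D) = 12x² ÷ −3x² = −4. Subtract (−4)·D = 12x² − 4x − 32. Remainder: 2.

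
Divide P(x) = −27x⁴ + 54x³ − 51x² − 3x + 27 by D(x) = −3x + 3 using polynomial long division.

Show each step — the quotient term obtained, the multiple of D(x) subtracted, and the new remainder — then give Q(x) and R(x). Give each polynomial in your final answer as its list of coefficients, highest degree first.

Step 1: lead(−27x⁴ + 54x³ − 51x² − 3x + 27) ÷ lead(D) = −27x⁴ ÷ −3x = 9x³. Subtract (9x³)·D = −27x⁴ + 27x³. Remainder: 27x³ − 51x² − 3x + 27.
Step 2: lead(27x³ − 51x² − 3x + 27) ÷ lead(D) = 27x³ ÷ −3x = −9x². Subtract (−9x²)·D = 27x³ − 27x². Remainder: −24x² − 3x + 27.
Step 3: lead(−24x² − 3x + 27) ÷ lead(D) = −24x² ÷ −3x = 8x. Subtract (8x)·D = −24x² + 24x. Remainder: −27x + 27.
Step 4: lead(−27x + 27) ÷ lead(D) = −27x ÷ −3x = 9. Subtract (9)·D = −27x + 27. Remainder: 0.

Q = [9, -9, 8, 9]; R = [0]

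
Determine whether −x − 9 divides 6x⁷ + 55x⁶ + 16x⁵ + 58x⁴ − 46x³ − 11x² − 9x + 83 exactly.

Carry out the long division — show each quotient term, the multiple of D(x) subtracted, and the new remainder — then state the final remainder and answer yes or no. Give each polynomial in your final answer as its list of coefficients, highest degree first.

Step 1: lead(6x⁷ + 55x⁶ + 16x⁵ + 58x⁴ − 46x³ − 11x² − 9x + 83) ÷ lead(D) = 6x⁷ ÷ −x = −6x⁶. Subtract (−6x⁶)·D = 6x⁷ + 54x⁶. Remainder: x⁶ + 16x⁵ + 58x⁴ − 46x³ − 11x² − 9x + 83.
Step 2: lead(x⁶ + 16x⁵ + 58x⁴ − 46x³ − 11x² − 9x + 83) ÷ lead(D) = x⁶ ÷ −x = −x⁵. Subtract (−x⁵)·D = x⁶ + 9x⁵. Remainder: 7x⁵ + 58x⁴ − 46x³ − 11x² − 9x + 83.
Step 3: lead(7x⁵ + 58x⁴ − 46x³ − 11x² − 9x + 83) ÷ lead(D) = 7x⁵ ÷ −x = −7x⁴. Subtract (−7x⁴)·D = 7x⁵ + 63x⁴. Remainder: −5x⁴ − 46x³ − 11x² − 9x + 83.
Step 4: lead(−5x⁴ − 46x³ − 11x² − 9x + 83) ÷ lead(D) = −5x⁴ ÷ −x = 5x³. Subtract (5x³)·D = −5x⁴ − 45x³. Remainder: −x³ − 11x² − 9x + 83.
Step 5: lead(−x³ − 11x² − 9x + 83) ÷ lead(D) = −x³ ÷ −x = x². Subtract (x²)·D = −x³ − 9x². Remainder: −2x² − 9x + 83.
Step 6: lead(−2x² − 9x + 83) ÷ lead(D) = −2x² ÷ −x = 2x. Subtract (2x)·D = −2x² − 18x. Remainder: 9x + 83.
Step 7: lead(9x + 83) ÷ lead(D) = 9x ÷ −x = −9. Subtract (−9)·D = 9x + 81. Remainder: 2.

R = [2], so D(x) is not a factor of P(x). no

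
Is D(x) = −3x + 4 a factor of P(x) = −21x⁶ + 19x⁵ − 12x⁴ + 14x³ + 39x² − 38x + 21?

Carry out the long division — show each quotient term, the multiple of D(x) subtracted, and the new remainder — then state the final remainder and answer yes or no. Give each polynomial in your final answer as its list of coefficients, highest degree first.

Step 1: lead(−21x⁶ + 19x⁵ − 12x⁴ + 14x³ + 39x² − 38x + 21) ÷ lead(D) = −21x⁶ ÷ −3x = 7x⁵. Subtract (7x⁵)·D = −21x⁶ + 28x⁵. Remainder: −9x⁵ − 12x⁴ + 14x³ + 39x² − 38x + 21.
Step 2: lead(−9x⁵ − 12x⁴ + 14x³ + 39x² − 38x + 21) ÷ lead(D) = −9x⁵ ÷ −3x = 3x⁴. Subtract (3x⁴)·D = −9x⁵ + 12x⁴. Remainder: −24x⁴ + 14x³ + 39x² − 38x + 21.
Step 3: lead(−24x⁴ + 14x³ + 39x² − 38x + 21) ÷ lead(D) = −24x⁴ ÷ −3x = 8x³. Subtract (8x³)·D = −24x⁴ + 32x³. Remainder: −18x³ + 39x² − 38x + 21.
Step 4: lead(−18x³ + 39x² − 38x + 21) ÷ lead(D) = −18x³ ÷ −3x = 6x². Subtract (6x²)·D = −18x³ + 24x². Remainder: 15x² − 38x + 21.
Step 5: lead(15x² − 38x + 21) ÷ lead(D) = 15x² ÷ −3x = −5x. Subtract (−5x)·D = 15x² − 20x. Remainder: −18x + 21.
Step 6: lead(−18x + 21) ÷ lead(D) = −18x ÷ −3x = 6. Subtract (6)·D = −18x + 24. Remainder: −3.

R = [-3], so D(x) is not a factor of P(x). no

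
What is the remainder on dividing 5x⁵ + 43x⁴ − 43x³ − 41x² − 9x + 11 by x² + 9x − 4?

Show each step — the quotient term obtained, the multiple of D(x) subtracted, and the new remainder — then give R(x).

R(x) = 7x − 5

Step 1: lead(5x⁵ + 43x⁴ − 43x³ − 41x² − 9x + 11) ÷ lead(D) = 5x⁵ ÷ x² = 5x³. Subtract (5x³)·D = 5x⁵ + 45x⁴ − 20x³. Remainder: −2x⁴ − 23x³ − 41x² − 9x + 11.
Step 2: lead(−2x⁴ − 23x³ − 41x² − 9x + 11) ÷ lead(D) = −2x⁴ ÷ x² = −2x². Subtract (−2x²)·D = −2x⁴ − 18x³ + 8x². Remainder: −5x³ − 49x² − 9x + 11.
Step 3: lead(−5x³ − 49x² − 9x + 11) ÷ lead(D) = −5x³ ÷ x² = −5x. Subtract (−5x)·D = −5x³ − 45x² + 20x. Remainder: −4x² − 29x + 11.
Step 4: lead(−4x² − 29x + 11) ÷ lead(D) = −4x² ÷ x² = −4. Subtract (−4)·D = −4x² − 36x + 16. Remainder: 7x − 5.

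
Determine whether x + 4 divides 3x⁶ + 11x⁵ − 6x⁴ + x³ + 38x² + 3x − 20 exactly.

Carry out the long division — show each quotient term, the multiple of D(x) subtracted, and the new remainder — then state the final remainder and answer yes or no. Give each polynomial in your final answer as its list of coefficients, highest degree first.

R = [0], so D(x) is a factor of P(x). yes

Step 1: lead(3x⁶ + 11x⁵ − 6x⁴ + x³ + 38x² + 3x − 20) ÷ lead(D) = 3x⁶ ÷ x = 3x⁵. Subtract (3x⁵)·D = 3x⁶ + 12x⁵. Remainder: −x⁵ − 6x⁴ + x³ + 38x² + 3x − 20.
Step 2: lead(−x⁵ − 6x⁴ + x³ + 38x² + 3x − 20) ÷ lead(D) = −x⁵ ÷ x = −x⁴. Subtract (−x⁴)·D = −x⁵ − 4x⁴. Remainder: −2x⁴ + x³ + 38x² + 3x − 20.
Step 3: lead(−2x⁴ + x³ + 38x² + 3x − 20) ÷ lead(D) = −2x⁴ ÷ x = −2x³. Subtract (−2x³)·D = −2x⁴ − 8x³. Remainder: 9x³ + 38x² + 3x − 20.
Step 4: lead(9x³ + 38x² + 3x − 20) ÷ lead(D) = 9x³ ÷ x = 9x². Subtract (9x²)·D = 9x³ + 36x². Remainder: 2x² + 3x − 20.
Step 5: lead(2x² + 3x − 20) ÷ lead(D) = 2x² ÷ x = 2x. Subtract (2x)·D = 2x² + 8x. Remainder: −5x − 20.
Step 6: lead(−5x − 20) ÷ lead(D) = −5x ÷ x = −5. Subtract (−5)·D = −5x − 20. Remainder: 0.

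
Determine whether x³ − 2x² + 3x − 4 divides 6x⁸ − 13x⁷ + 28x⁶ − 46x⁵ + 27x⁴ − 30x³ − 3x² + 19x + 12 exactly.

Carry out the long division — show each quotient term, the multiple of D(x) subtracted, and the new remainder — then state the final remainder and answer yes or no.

R(x) = 0, so D(x) is a factor of P(x). yes

Step 1: lead(6x⁸ − 13x⁷ + 28x⁶ − 46x⁵ + 27x⁴ − 30x³ − 3x² + 19x + 12) ÷ lead(D) = 6x⁸ ÷ x³ = 6x⁵. Subtract (6x⁵)·D = 6x⁸ − 12x⁷ + 18x⁶ − 24x⁵. Remainder: −x⁷ + 10x⁶ − 22x⁵ + 27x⁴ − 30x³ − 3x² + 19x + 12.
Step 2: lead(−x⁷ + 10x⁶ − 22x⁵ + 27x⁴ − 30x³ − 3x² + 19x + 12) ÷ lead(D) = −x⁷ ÷ x³ = −x⁴. Subtract (−x⁴)·D = −x⁷ + 2x⁶ − 3x⁵ + 4x⁴. Remainder: 8x⁶ − 19x⁵ + 23x⁴ − 30x³ − 3x² + 19x + 12.
Step 3: lead(8x⁶ − 19x⁵ + 23x⁴ − 30x³ − 3x² + 19x + 12) ÷ lead(D) = 8x⁶ ÷ x³ = 8x³. Subtract (8x³)·D = 8x⁶ − 16x⁵ + 24x⁴ − 32x³. Remainder: −3x⁵ − x⁴ + 2x³ − 3x² + 19x + 12.
Step 4: lead(−3x⁵ − x⁴ + 2x³ − 3x² + 19x + 12) ÷ lead(D) = −3x⁵ ÷ x³ = −3x². Subtract (−3x²)·D = −3x⁵ + 6x⁴ − 9x³ + 12x². Remainder: −7x⁴ + 11x³ − 15x² + 19x + 12.
Step 5: lead(−7x⁴ + 11x³ − 15x² + 19x + 12) ÷ lead(D) = −7x⁴ ÷ x³ = −7x. Subtract (−7x)·D = −7x⁴ + 14x³ − 21x² + 28x. Remainder: −3x³ + 6x² − 9x + 12.
Step 6: lead(−3x³ + 6x² − 9x + 12) ÷ lead(D) = −3x³ ÷ x³ = −3. Subtract (−3)·D = −3x³ + 6x² − 9x + 12. Remainder: 0.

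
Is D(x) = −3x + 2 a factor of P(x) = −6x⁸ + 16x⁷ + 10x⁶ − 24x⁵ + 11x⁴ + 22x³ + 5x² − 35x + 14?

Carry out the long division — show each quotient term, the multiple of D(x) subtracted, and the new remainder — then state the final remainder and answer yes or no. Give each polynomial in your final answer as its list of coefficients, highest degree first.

Step 1: lead(−6x⁸ + 16x⁷ + 10x⁶ − 24x⁵ + 11x⁴ + 22x³ + 5x² − 35x + 14) ÷ lead(D) = −6x⁸ ÷ −3x = 2x⁷. Subtract (2x⁷)·D = −6x⁸ + 4x⁷. Remainder: 12x⁷ + 10x⁶ − 24x⁵ + 11x⁴ + 22x³ + 5x² − 35x + 14.
Step 2: lead(12x⁷ + 10x⁶ − 24x⁵ + 11x⁴ + 22x³ + 5x² − 35x + 14) ÷ lead(D) = 12x⁷ ÷ −3x = −4x⁶. Subtract (−4x⁶)·D = 12x⁷ − 8x⁶. Remainder: 18x⁶ − 24x⁵ + 11x⁴ + 22x³ + 5x² − 35x + 14.
Step 3: lead(18x⁶ − 24x⁵ + 11x⁴ + 22x³ + 5x² − 35x + 14) ÷ lead(D) = 18x⁶ ÷ −3x = −6x⁵. Subtract (−6x⁵)·D = 18x⁶ − 12x⁵. Remainder: −12x⁵ + 11x⁴ + 22x³ + 5x² − 35x + 14.
Step 4: lead(−12x⁵ + 11x⁴ + 22x³ + 5x² − 35x + 14) ÷ lead(D) = −12x⁵ ÷ −3x = 4x⁴. Subtract (4x⁴)·D = −12x⁵ + 8x⁴. Remainder: 3x⁴ + 22x³ + 5x² − 35x + 14.
Step 5: lead(3x⁴ + 22x³ + 5x² − 35x + 14) ÷ lead(D) = 3x⁴ ÷ −3x = −x³. Subtract (−x³)·D = 3x⁴ − 2x³. Remainder: 24x³ + 5x² − 35x + 14.
Step 6: lead(24x³ + 5x² − 35x + 14) ÷ lead(D) = 24x³ ÷ −3x = −8x². Subtract (−8x²)·D = 24x³ − 16x². Remainder: 21x² − 35x + 14.
Step 7: lead(21x² − 35x + 14) ÷ lead(D) = 21x² ÷ −3x = −7x. Subtract (−7x)·D = 21x² − 14x. Remainder: −21x + 14.
Step 8: lead(−21x + 14) ÷ lead(D) = −21x ÷ −3x = 7. Subtract (7)·D = −21x + 14. Remainder: 0.

R = [0], so D(x) is a factor of P(x). yes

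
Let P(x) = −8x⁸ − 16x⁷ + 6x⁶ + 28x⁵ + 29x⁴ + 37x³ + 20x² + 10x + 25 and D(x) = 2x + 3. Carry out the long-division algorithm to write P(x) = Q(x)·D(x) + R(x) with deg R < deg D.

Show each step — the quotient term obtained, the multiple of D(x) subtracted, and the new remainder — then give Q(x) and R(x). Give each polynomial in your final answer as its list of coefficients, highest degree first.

Q = [-4, -2, 6, 5, 7, 8, -2, 8]; R = [1]

Step 1: lead(−8x⁸ − 16x⁷ + 6x⁶ + 28x⁵ + 29x⁴ + 37x³ + 20x² + 10x + 25) ÷ lead(D) = −8x⁸ ÷ 2x = −4x⁷. Subtract (−4x⁷)·D = −8x⁸ − 12x⁷. Remainder: −4x⁷ + 6x⁶ + 28x⁵ + 29x⁴ + 37x³ + 20x² + 10x + 25.
Step 2: lead(−4x⁷ + 6x⁶ + 28x⁵ + 29x⁴ + 37x³ + 20x² + 10x + 25) ÷ lead(D) = −4x⁷ ÷ 2x = −2x⁶. Subtract (−2x⁶)·D = −4x⁷ − 6x⁶. Remainder: 12x⁶ + 28x⁵ + 29x⁴ + 37x³ + 20x² + 10x + 25.
Step 3: lead(12x⁶ + 28x⁵ + 29x⁴ + 37x³ + 20x² + 10x + 25) ÷ lead(D) = 12x⁶ ÷ 2x = 6x⁵. Subtract (6x⁵)·D = 12x⁶ + 18x⁵. Remainder: 10x⁵ + 29x⁴ + 37x³ + 20x² + 10x + 25.
Step 4: lead(10x⁵ + 29x⁴ + 37x³ + 20x² + 10x + 25) ÷ lead(D) = 10x⁵ ÷ 2x = 5x⁴. Subtract (5x⁴)·D = 10x⁵ + 15x⁴. Remainder: 14x⁴ + 37x³ + 20x² + 10x + 25.
Step 5: lead(14x⁴ + 37x³ + 20x² + 10x + 25) ÷ lead(D) = 14x⁴ ÷ 2x = 7x³. Subtract (7x³)·D = 14x⁴ + 21x³. Remainder: 16x³ + 20x² + 10x + 25.
Step 6: lead(16x³ + 20x² + 10x + 25) ÷ lead(D) = 16x³ ÷ 2x = 8x². Subtract (8x²)·D = 16x³ + 24x². Remainder: −4x² + 10x + 25.
Step 7: lead(−4x² + 10x + 25) ÷ lead(D) = −4x² ÷ 2x = −2x. Subtract (−2x)·D = −4x² − 6x. Remainder: 16x + 25.
Step 8: lead(16x + 25) ÷ lead(D) = 16x ÷ 2x = 8. Subtract (8)·D = 16x + 24. Remainder: 1.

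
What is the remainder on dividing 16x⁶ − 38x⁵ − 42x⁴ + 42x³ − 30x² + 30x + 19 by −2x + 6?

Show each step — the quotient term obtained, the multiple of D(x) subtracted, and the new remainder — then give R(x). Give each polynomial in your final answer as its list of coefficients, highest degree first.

Step 1: lead(16x⁶ − 38x⁵ − 42x⁴ + 42x³ − 30x² + 30x + 19) ÷ lead(D) = 16x⁶ ÷ −2x = −8x⁵. Subtract (−8x⁵)·D = 16x⁶ − 48x⁵. Remainder: 10x⁵ − 42x⁴ + 42x³ − 30x² + 30x + 19.
Step 2: lead(10x⁵ − 42x⁴ + 42x³ − 30x² + 30x + 19) ÷ lead(D) = 10x⁵ ÷ −2x = −5x⁴. Subtract (−5x⁴)·D = 10x⁵ − 30x⁴. Remainder: −12x⁴ + 42x³ − 30x² + 30x + 19.
Step 3: lead(−12x⁴ + 42x³ − 30x² + 30x + 19) ÷ lead(D) = −12x⁴ ÷ −2x = 6x³. Subtract (6x³)·D = −12x⁴ + 36x³. Remainder: 6x³ − 30x² + 30x + 19.
Step 4: lead(6x³ − 30x² + 30x + 19) ÷ lead(D) = 6x³ ÷ −2x = −3x². Subtract (−3x²)·D = 6x³ − 18x². Remainder: −12x² + 30x + 19.
Step 5: lead(−12x² + 30x + 19) ÷ lead(D) = −12x² ÷ −2x = 6x. Subtract (6x)·D = −12x² + 36x. Remainder: −6x + 19.
Step 6: lead(−6x + 19) ÷ lead(D) = −6x ÷ −2x = 3. Subtract (3)·D = −6x + 18. Remainder: 1.

R = [1]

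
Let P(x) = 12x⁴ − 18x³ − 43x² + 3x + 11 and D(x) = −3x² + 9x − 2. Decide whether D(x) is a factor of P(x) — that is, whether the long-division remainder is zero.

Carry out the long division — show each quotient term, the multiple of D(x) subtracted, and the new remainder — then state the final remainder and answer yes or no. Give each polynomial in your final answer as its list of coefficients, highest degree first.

R = [9], so D(x) is not a factor of P(x). no

Step 1: lead(12x⁴ − 18x³ − 43x² + 3x + 11) ÷ lead(D) = 12x⁴ ÷ −3x² = −4x². Subtract (−4x²)·D = 12x⁴ − 36x³ + 8x². Remainder: 18x³ − 51x² + 3x + 11.
Step 2: lead(18x³ − 51x² + 3x + 11) ÷ lead(D) = 18x³ ÷ −3x² = −6x. Subtract (−6x)·D = 18x³ − 54x² + 12x. Remainder: 3x² − 9x + 11.
Step 3: lead(3x² − 9x + 11) ÷ lead(D) = 3x² ÷ −3x² = −1. Subtract (−1)·D = 3x² − 9x + 2. Remainder: 9.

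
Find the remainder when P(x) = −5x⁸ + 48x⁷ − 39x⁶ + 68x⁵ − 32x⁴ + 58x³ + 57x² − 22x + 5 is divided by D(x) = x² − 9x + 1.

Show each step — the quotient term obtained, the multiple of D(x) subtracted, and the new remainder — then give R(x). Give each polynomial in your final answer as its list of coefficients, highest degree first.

R = [-6, 4]

Step 1: lead(−5x⁸ + 48x⁷ − 39x⁶ + 68x⁵ − 32x⁴ + 58x³ + 57x² − 22x + 5) ÷ lead(D) = −5x⁸ ÷ x² = −5x⁶. Subtract (−5x⁶)·D = −5x⁸ + 45x⁷ − 5x⁶. Remainder: 3x⁷ − 34x⁶ + 68x⁵ − 32x⁴ + 58x³ + 57x² − 22x + 5.
Step 2: lead(3x⁷ − 34x⁶ + 68x⁵ − 32x⁴ + 58x³ + 57x² − 22x + 5) ÷ lead(D) = 3x⁷ ÷ x² = 3x⁵. Subtract (3x⁵)·D = 3x⁷ − 27x⁶ + 3x⁵. Remainder: −7x⁶ + 65x⁵ − 32x⁴ + 58x³ + 57x² − 22x + 5.
Step 3: lead(−7x⁶ + 65x⁵ − 32x⁴ + 58x³ + 57x² − 22x + 5) ÷ lead(D) = −7x⁶ ÷ x² = −7x⁴. Subtract (−7x⁴)·D = −7x⁶ + 63x⁵ − 7x⁴. Remainder: 2x⁵ − 25x⁴ + 58x³ + 57x² − 22x + 5.
Step 4: lead(2x⁵ − 25x⁴ + 58x³ + 57x² − 22x + 5) ÷ lead(D) = 2x⁵ ÷ x² = 2x³. Subtract (2x³)·D = 2x⁵ − 18x⁴ + 2x³. Remainder: −7x⁴ + 56x³ + 57x² − 22x + 5.
Step 5: lead(−7x⁴ + 56x³ + 57x² − 22x + 5) ÷ lead(D) = −7x⁴ ÷ x² = −7x². Subtract (−7x²)·D = −7x⁴ + 63x³ − 7x². Remainder: −7x³ + 64x² − 22x + 5.
Step 6: lead(−7x³ + 64x² − 22x + 5) ÷ lead(D) = −7x³ ÷ x² = −7x. Subtract (−7x)·D = −7x³ + 63x² − 7x. Remainder: x² − 15x + 5.
Step 7: lead(x² − 15x + 5) ÷ lead(D) = x² ÷ x² = 1. Subtract (1)·D = x² − 9x + 1. Remainder: −6x + 4.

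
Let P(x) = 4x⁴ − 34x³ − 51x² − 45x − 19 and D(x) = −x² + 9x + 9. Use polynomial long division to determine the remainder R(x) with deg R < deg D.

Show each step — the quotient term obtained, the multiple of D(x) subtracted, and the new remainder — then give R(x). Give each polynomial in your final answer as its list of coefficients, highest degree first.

R = [8]

Step 1: lead(4x⁴ − 34x³ − 51x² − 45x − 19) ÷ lead(D) = 4x⁴ ÷ −x² = −4x². Subtract (−4x²)·D = 4x⁴ − 36x³ − 36x². Remainder: 2x³ − 15x² − 45x − 19.
Step 2: lead(2x³ − 15x² − 45x − 19) ÷ lead(D) = 2x³ ÷ −x² = −2x. Subtract (−2x)·D = 2x³ − 18x² − 18x. Remainder: 3x² − 27x − 19.
Step 3: lead(3x² − 27x − 19) ÷ lead(D) = 3x² ÷ −x² = −3. Subtract (−3)·D = 3x² − 27x − 27. Remainder: 8.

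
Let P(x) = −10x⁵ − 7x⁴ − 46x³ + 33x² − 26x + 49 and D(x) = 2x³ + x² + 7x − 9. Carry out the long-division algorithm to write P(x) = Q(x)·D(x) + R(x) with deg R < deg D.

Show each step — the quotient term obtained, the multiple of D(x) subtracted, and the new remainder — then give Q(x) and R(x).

Q(x) = −5x² − x − 5; R(x) = 4

Step 1: lead(−10x⁵ − 7x⁴ − 46x³ + 33x² − 26x + 49) ÷ lead(D) = −10x⁵ ÷ 2x³ = −5x². Subtract (−5x²)·D = −10x⁵ − 5x⁴ − 35x³ + 45x². Remainder: −2x⁴ − 11x³ − 12x² − 26x + 49.
Step 2: lead(−2x⁴ − 11x³ − 12x² − 26x + 49) ÷ lead(D) = −2x⁴ ÷ 2x³ = −x. Subtract (−x)·D = −2x⁴ − x³ − 7x² + 9x. Remainder: −10x³ − 5x² − 35x + 49.
Step 3: lead(−10x³ − 5x² − 35x + 49) ÷ lead(D) = −10x³ ÷ 2x³ = −5. Subtract (−5)·D = −10x³ − 5x² − 35x + 45. Remainder: 4.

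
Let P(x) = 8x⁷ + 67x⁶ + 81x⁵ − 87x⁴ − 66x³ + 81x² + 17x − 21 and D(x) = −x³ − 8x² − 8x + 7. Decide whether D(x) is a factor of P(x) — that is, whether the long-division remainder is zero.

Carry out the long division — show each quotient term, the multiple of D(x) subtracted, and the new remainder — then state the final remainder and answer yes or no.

R(x) = 0, so D(x) is a factor of P(x). yes

Step 1: lead(8x⁷ + 67x⁶ + 81x⁵ − 87x⁴ − 66x³ + 81x² + 17x − 21) ÷ lead(D) = 8x⁷ ÷ −x³ = −8x⁴. Subtract (−8x⁴)·D = 8x⁷ + 64x⁶ + 64x⁵ − 56x⁴. Remainder: 3x⁶ + 17x⁵ − 31x⁴ − 66x³ + 81x² + 17x − 21.
Step 2: lead(3x⁶ + 17x⁵ − 31x⁴ − 66x³ + 81x² + 17x − 21) ÷ lead(D) = 3x⁶ ÷ −x³ = −3x³. Subtract (−3x³)·D = 3x⁶ + 24x⁵ + 24x⁴ − 21x³. Remainder: −7x⁵ − 55x⁴ − 45x³ + 81x² + 17x − 21.
Step 3: lead(−7x⁵ − 55x⁴ − 45x³ + 81x² + 17x − 21) ÷ lead(D) = −7x⁵ ÷ −x³ = 7x². Subtract (7x²)·D = −7x⁵ − 56x⁴ − 56x³ + 49x². Remainder: x⁴ + 11x³ + 32x² + 17x − 21.
Step 4: lead(x⁴ + 11x³ + 32x² + 17x − 21) ÷ lead(D) = x⁴ ÷ −x³ = −x. Subtract (−x)·D = x⁴ + 8x³ + 8x² − 7x. Remainder: 3x³ + 24x² + 24x − 21.
Step 5: lead(3x³ + 24x² + 24x − 21) ÷ lead(D) = 3x³ ÷ −x³ = −3. Subtract (−3)·D = 3x³ + 24x² + 24x − 21. Remainder: 0.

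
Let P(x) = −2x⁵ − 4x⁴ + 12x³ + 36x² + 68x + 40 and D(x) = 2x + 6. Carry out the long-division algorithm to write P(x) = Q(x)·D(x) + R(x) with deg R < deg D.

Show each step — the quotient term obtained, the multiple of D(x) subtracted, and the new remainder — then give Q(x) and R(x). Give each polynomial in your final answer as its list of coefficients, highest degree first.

Q = [-1, 1, 3, 9, 7]; R = [-2]

Step 1: lead(−2x⁵ − 4x⁴ + 12x³ + 36x² + 68x + 40) ÷ lead(D) = −2x⁵ ÷ 2x = −x⁴. Subtract (−x⁴)·D = −2x⁵ − 6x⁴. Remainder: 2x⁴ + 12x³ + 36x² + 68x + 40.
Step 2: lead(2x⁴ + 12x³ + 36x² + 68x + 40) ÷ lead(D) = 2x⁴ ÷ 2x = x³. Subtract (x³)·D = 2x⁴ + 6x³. Remainder: 6x³ + 36x² + 68x + 40.
Step 3: lead(6x³ + 36x² + 68x + 40) ÷ lead(D) = 6x³ ÷ 2x = 3x². Subtract (3x²)·D = 6x³ + 18x². Remainder: 18x² + 68x + 40.
Step 4: lead(18x² + 68x + 40) ÷ lead(D) = 18x² ÷ 2x = 9x. Subtract (9x)·D = 18x² + 54x. Remainder: 14x + 40.
Step 5: lead(14x + 40) ÷ lead(D) = 14x ÷ 2x = 7. Subtract (7)·D = 14x + 42. Remainder: −2.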